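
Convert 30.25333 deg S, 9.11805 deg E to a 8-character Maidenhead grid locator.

Add 180° to longitude and 90° to latitude: 189.11805, 59.74667.
Field: lon ⌊189.11805/20⌋ = 9 → J; lat ⌊59.74667/10⌋ = 5 → F.
Square: lon ⌊9.11805/2⌋ = 4; lat ⌊9.74667/1⌋ = 9.
Subsquare: lon ⌊1.11805/0.0833333⌋ = 13 → n; lat ⌊0.74667/0.0416667⌋ = 17 → r.
Extended square: lon ⌊0.03472/0.00833333⌋ = 4; lat ⌊0.03834/0.00416667⌋ = 9.

JF49nr49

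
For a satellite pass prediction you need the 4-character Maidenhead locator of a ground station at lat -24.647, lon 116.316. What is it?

OG85

Shift to the Maidenhead origin (180°W, 90°S): lon 296.32, lat 65.35.
Field: lon ⌊296.32/20⌋ = 14 → O; lat ⌊65.35/10⌋ = 6 → G.
Square: lon ⌊16.32/2⌋ = 8; lat ⌊5.35/1⌋ = 5.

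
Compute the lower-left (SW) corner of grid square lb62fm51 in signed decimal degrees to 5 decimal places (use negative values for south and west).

-77.49583, 52.45833

Field L=11, B=1: +11·20° lon, +1·10° lat → SW at lon 40°, lat -80°.
Square 6, 2: +6·2° lon, +2·1° lat → SW at lon 52°, lat -78°.
Subsquare f=5, m=12: +5·0.0833333° lon, +12·0.0416667° lat → SW at lon 52.4167°, lat -77.5°.
Extended square 5, 1: +5·0.00833333° lon, +1·0.00416667° lat → SW at lon 52.4583°, lat -77.4958°.
latitude -77.49583, longitude 52.45833.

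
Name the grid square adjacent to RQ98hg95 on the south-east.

Longitude extended square 9; +1 → 10, wraps to 0, carry into subsquare.
Longitude subsquare h = 7; +1 → 8 = i.
Latitude extended square 5; −1 → 4.

RQ98ig04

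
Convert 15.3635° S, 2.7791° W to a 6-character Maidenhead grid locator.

IH84op

Add 180° to longitude and 90° to latitude: 177.2209, 74.6365.
Field (20°×10°, letters A–R): lon ⌊177.2209/20⌋ = 8 → I; lat ⌊74.6365/10⌋ = 7 → H.
Square (2°×1°, digits 0–9): lon ⌊17.2209/2⌋ = 8; lat ⌊4.6365/1⌋ = 4.
Subsquare (5′×2.5′, letters a–x): lon ⌊1.2209/0.0833333⌋ = 14 → o; lat ⌊0.6365/0.0416667⌋ = 15 → p.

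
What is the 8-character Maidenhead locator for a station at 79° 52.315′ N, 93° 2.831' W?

EQ39lu49

Add 180° to longitude and 90° to latitude: 86.95282, 169.87192.
Field: 86.95282/20 → 4 → E, 169.87192/10 → 16 → Q; chars EQ.
Square: 6.95282/2 → 3, 9.87192/1 → 9; chars 39.
Subsquare: 0.95282/0.0833333 → 11 → l, 0.87192/0.0416667 → 20 → u; chars lu.
Extended square: 0.03615/0.00833333 → 4, 0.03858/0.00416667 → 9; chars 49.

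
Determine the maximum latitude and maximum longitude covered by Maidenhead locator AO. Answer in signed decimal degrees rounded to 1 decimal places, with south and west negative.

60.0, -160.0

Field A=0, O=14: +0·20° lon, +14·10° lat → SW at lon -180°, lat 50°.
Cell spans 20° lon × 10° lat. NE corner is SW corner plus one full cell.
latitude 60.0, longitude -160.0.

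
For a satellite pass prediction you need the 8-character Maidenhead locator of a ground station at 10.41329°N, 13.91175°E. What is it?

JK60wj99

Add 180° to longitude and 90° to latitude: 193.91175, 100.41329.
Field (20°×10°, letters A–R): lon ⌊193.91175/20⌋ = 9 → J; lat ⌊100.41329/10⌋ = 10 → K.
Square (2°×1°, digits 0–9): lon ⌊13.91175/2⌋ = 6; lat ⌊0.41329/1⌋ = 0.
Subsquare (5′×2.5′, letters a–x): lon ⌊1.91175/0.0833333⌋ = 22 → w; lat ⌊0.41329/0.0416667⌋ = 9 → j.
Extended square (30″×15″, digits 0–9): lon ⌊0.07842/0.00833333⌋ = 9; lat ⌊0.03829/0.00416667⌋ = 9.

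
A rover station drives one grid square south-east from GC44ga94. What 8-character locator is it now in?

GC44ha03

Longitude extended square 9; +1 → 10, wraps to 0, carry into subsquare.
Longitude subsquare g = 6; +1 → 7 = h.
Latitude extended square 4; −1 → 3.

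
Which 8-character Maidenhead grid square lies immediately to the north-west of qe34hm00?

QE34gm91

Longitude extended square 0; −1 → -1, wraps to 9, carry into subsquare.
Longitude subsquare h = 7; −1 → 6 = g.
Latitude extended square 0; +1 → 1.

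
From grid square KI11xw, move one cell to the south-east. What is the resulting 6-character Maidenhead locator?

KI21av

Longitude subsquare x = 23; +1 → 24, wraps to 0 = a, carry into square.
Longitude square 1; +1 → 2.
Latitude subsquare w = 22; −1 → 21 = v.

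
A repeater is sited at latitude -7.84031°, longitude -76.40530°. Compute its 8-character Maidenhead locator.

Offset from 180°W / 90°S: lon 103.59470°, lat 82.15969°.
Field: lon ⌊103.59470/20⌋ = 5 → F; lat ⌊82.15969/10⌋ = 8 → I.
Square: lon ⌊3.59470/2⌋ = 1; lat ⌊2.15969/1⌋ = 2.
Subsquare: lon ⌊1.59470/0.0833333⌋ = 19 → t; lat ⌊0.15969/0.0416667⌋ = 3 → d.
Extended square: lon ⌊0.01137/0.00833333⌋ = 1; lat ⌊0.03469/0.00416667⌋ = 8.

FI12td18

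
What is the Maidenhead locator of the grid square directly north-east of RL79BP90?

Longitude extended square 9; +1 → 10, wraps to 0, carry into subsquare.
Longitude subsquare b = 1; +1 → 2 = c.
Latitude extended square 0; +1 → 1.

RL79cp01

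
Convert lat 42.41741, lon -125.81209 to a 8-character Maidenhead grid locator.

CN72ck20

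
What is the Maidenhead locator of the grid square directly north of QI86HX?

Latitude subsquare x = 23; +1 → 24, wraps to 0 = a, carry into square.
Latitude square 6; +1 → 7.
The longitude characters are unchanged.

QI87ha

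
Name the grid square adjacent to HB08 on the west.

Longitude square 0; −1 → -1, wraps to 9, carry into field.
Longitude field H = 7; −1 → 6 = G.
The latitude characters are unchanged.

GB98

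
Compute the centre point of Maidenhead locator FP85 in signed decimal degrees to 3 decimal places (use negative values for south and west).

65.500, -63.000

Field F=5, P=15: +5·20° lon, +15·10° lat → SW at lon -80°, lat 60°.
Square 8, 5: +8·2° lon, +5·1° lat → SW at lon -64°, lat 65°.
Cell spans 2° lon × 1° lat. Centre is SW corner plus half of each.
latitude 65.500, longitude -63.000.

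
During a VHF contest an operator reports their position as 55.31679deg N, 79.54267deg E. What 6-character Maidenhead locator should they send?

MO95sh

Add 180° to longitude and 90° to latitude: 259.5427, 145.3168.
Field (20°×10°, letters A–R): lon ⌊259.5427/20⌋ = 12 → M; lat ⌊145.3168/10⌋ = 14 → O.
Square (2°×1°, digits 0–9): lon ⌊19.5427/2⌋ = 9; lat ⌊5.3168/1⌋ = 5.
Subsquare (5′×2.5′, letters a–x): lon ⌊1.5427/0.0833333⌋ = 18 → s; lat ⌊0.3168/0.0416667⌋ = 7 → h.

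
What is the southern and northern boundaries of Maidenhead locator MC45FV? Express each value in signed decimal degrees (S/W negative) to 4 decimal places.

-64.1250, -64.0833

Field M=12, C=2: +12·20° lon, +2·10° lat → SW at lon 60°, lat -70°.
Square 4, 5: +4·2° lon, +5·1° lat → SW at lon 68°, lat -65°.
Subsquare f=5, v=21: +5·0.0833333° lon, +21·0.0416667° lat → SW at lon 68.4167°, lat -64.125°.
Cell spans 0.0833333° lon × 0.0416667° lat.
south -64.1250, north -64.0833.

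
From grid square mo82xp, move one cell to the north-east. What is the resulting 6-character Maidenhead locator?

Longitude subsquare x = 23; +1 → 24, wraps to 0 = a, carry into square.
Longitude square 8; +1 → 9.
Latitude subsquare p = 15; +1 → 16 = q.

MO92aq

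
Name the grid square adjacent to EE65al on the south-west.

EE55xk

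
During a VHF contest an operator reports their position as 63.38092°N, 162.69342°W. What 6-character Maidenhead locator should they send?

Add 180° to longitude and 90° to latitude: 17.3066, 153.3809.
Field: lon ⌊17.3066/20⌋ = 0 → A; lat ⌊153.3809/10⌋ = 15 → P.
Square: lon ⌊17.3066/2⌋ = 8; lat ⌊3.3809/1⌋ = 3.
Subsquare: lon ⌊1.3066/0.0833333⌋ = 15 → p; lat ⌊0.3809/0.0416667⌋ = 9 → j.

AP83pj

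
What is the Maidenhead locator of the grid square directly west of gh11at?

GH01xt

Longitude subsquare a = 0; −1 → -1, wraps to 23 = x, carry into square.
Longitude square 1; −1 → 0.
The latitude characters are unchanged.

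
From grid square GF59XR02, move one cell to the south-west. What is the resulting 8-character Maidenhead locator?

Longitude extended square 0; −1 → -1, wraps to 9, carry into subsquare.
Longitude subsquare x = 23; −1 → 22 = w.
Latitude extended square 2; −1 → 1.

GF59wr91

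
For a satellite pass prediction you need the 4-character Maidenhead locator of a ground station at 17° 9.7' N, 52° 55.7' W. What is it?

GK37

Shift to the Maidenhead origin (180°W, 90°S): lon 127.07, lat 107.16.
Field (20°×10°, letters A–R): lon ⌊127.07/20⌋ = 6 → G; lat ⌊107.16/10⌋ = 10 → K.
Square (2°×1°, digits 0–9): lon ⌊7.07/2⌋ = 3; lat ⌊7.16/1⌋ = 7.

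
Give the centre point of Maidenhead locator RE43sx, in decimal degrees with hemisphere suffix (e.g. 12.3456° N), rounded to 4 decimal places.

46.0208° S, 169.5417° E

Field R=17, E=4: +17·20° lon, +4·10° lat → SW at lon 160°, lat -50°.
Square 4, 3: +4·2° lon, +3·1° lat → SW at lon 168°, lat -47°.
Subsquare s=18, x=23: +18·0.0833333° lon, +23·0.0416667° lat → SW at lon 169.5°, lat -46.0417°.
Cell spans 0.0833333° lon × 0.0416667° lat. Centre is SW corner plus half of each.
latitude 46.0208° S, longitude 169.5417° E.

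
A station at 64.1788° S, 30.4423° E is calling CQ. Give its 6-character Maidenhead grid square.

KC55ft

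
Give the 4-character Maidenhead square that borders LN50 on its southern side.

LM59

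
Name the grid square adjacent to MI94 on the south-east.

Longitude square 9; +1 → 10, wraps to 0, carry into field.
Longitude field M = 12; +1 → 13 = N.
Latitude square 4; −1 → 3.

NI03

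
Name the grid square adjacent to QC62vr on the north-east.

QC62ws

Longitude subsquare v = 21; +1 → 22 = w.
Latitude subsquare r = 17; +1 → 18 = s.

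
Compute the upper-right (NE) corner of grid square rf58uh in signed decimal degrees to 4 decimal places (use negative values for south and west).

Field R=17, F=5: +17·20° lon, +5·10° lat → SW at lon 160°, lat -40°.
Square 5, 8: +5·2° lon, +8·1° lat → SW at lon 170°, lat -32°.
Subsquare u=20, h=7: +20·0.0833333° lon, +7·0.0416667° lat → SW at lon 171.667°, lat -31.7083°.
Cell spans 0.0833333° lon × 0.0416667° lat. NE corner is SW corner plus one full cell.
latitude -31.6667, longitude 171.7500.

-31.6667, 171.7500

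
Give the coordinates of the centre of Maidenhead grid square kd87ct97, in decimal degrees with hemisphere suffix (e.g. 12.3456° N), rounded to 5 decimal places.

Field K=10, D=3: +10·20° lon, +3·10° lat → SW at lon 20°, lat -60°.
Square 8, 7: +8·2° lon, +7·1° lat → SW at lon 36°, lat -53°.
Subsquare c=2, t=19: +2·0.0833333° lon, +19·0.0416667° lat → SW at lon 36.1667°, lat -52.2083°.
Extended square 9, 7: +9·0.00833333° lon, +7·0.00416667° lat → SW at lon 36.2417°, lat -52.1792°.
Cell spans 0.00833333° lon × 0.00416667° lat. Centre is SW corner plus half of each.
latitude 52.17708° S, longitude 36.24583° E.

52.17708° S, 36.24583° E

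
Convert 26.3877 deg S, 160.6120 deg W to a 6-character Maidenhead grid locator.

AG93qo

Shift to the Maidenhead origin (180°W, 90°S): lon 19.3880, lat 63.6123.
Field: 19.3880/20 → 0 → A, 63.6123/10 → 6 → G; chars AG.
Square: 19.3880/2 → 9, 3.6123/1 → 3; chars 93.
Subsquare: 1.3880/0.0833333 → 16 → q, 0.6123/0.0416667 → 14 → o; chars qo.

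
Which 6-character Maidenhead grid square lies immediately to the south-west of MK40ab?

MK30xa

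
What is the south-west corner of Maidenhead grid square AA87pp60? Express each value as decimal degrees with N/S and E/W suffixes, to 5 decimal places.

Field A=0, A=0: +0·20° lon, +0·10° lat → SW at lon -180°, lat -90°.
Square 8, 7: +8·2° lon, +7·1° lat → SW at lon -164°, lat -83°.
Subsquare p=15, p=15: +15·0.0833333° lon, +15·0.0416667° lat → SW at lon -162.75°, lat -82.375°.
Extended square 6, 0: +6·0.00833333° lon, +0·0.00416667° lat → SW at lon -162.7°, lat -82.375°.
latitude 82.37500° S, longitude 162.70000° W.

82.37500° S, 162.70000° W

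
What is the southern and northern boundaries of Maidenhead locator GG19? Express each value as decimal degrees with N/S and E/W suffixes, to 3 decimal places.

21.000° S, 20.000° S

Field G=6, G=6: +6·20° lon, +6·10° lat → SW at lon -60°, lat -30°.
Square 1, 9: +1·2° lon, +9·1° lat → SW at lon -58°, lat -21°.
Cell spans 2° lon × 1° lat.
south 21.000° S, north 20.000° S.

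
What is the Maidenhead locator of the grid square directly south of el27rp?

Latitude subsquare p = 15; −1 → 14 = o.
The longitude characters are unchanged.

EL27ro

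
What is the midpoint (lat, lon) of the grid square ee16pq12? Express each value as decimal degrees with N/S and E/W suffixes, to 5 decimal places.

43.32292° S, 96.73750° W

Field E=4, E=4: +4·20° lon, +4·10° lat → SW at lon -100°, lat -50°.
Square 1, 6: +1·2° lon, +6·1° lat → SW at lon -98°, lat -44°.
Subsquare p=15, q=16: +15·0.0833333° lon, +16·0.0416667° lat → SW at lon -96.75°, lat -43.3333°.
Extended square 1, 2: +1·0.00833333° lon, +2·0.00416667° lat → SW at lon -96.7417°, lat -43.325°.
Cell spans 0.00833333° lon × 0.00416667° lat. Centre is SW corner plus half of each.
latitude 43.32292° S, longitude 96.73750° W.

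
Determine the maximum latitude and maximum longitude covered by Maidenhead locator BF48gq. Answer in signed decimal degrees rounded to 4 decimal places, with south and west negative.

Field B=1, F=5: +1·20° lon, +5·10° lat → SW at lon -160°, lat -40°.
Square 4, 8: +4·2° lon, +8·1° lat → SW at lon -152°, lat -32°.
Subsquare g=6, q=16: +6·0.0833333° lon, +16·0.0416667° lat → SW at lon -151.5°, lat -31.3333°.
Cell spans 0.0833333° lon × 0.0416667° lat. NE corner is SW corner plus one full cell.
latitude -31.2917, longitude -151.4167.

-31.2917, -151.4167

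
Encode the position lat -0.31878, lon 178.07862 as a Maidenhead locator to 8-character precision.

Offset from 180°W / 90°S: lon 358.07862°, lat 89.68122°.
Field (20°×10°, letters A–R): lon ⌊358.07862/20⌋ = 17 → R; lat ⌊89.68122/10⌋ = 8 → I.
Square (2°×1°, digits 0–9): lon ⌊18.07862/2⌋ = 9; lat ⌊9.68122/1⌋ = 9.
Subsquare (5′×2.5′, letters a–x): lon ⌊0.07862/0.0833333⌋ = 0 → a; lat ⌊0.68122/0.0416667⌋ = 16 → q.
Extended square (30″×15″, digits 0–9): lon ⌊0.07862/0.00833333⌋ = 9; lat ⌊0.01455/0.00416667⌋ = 3.

RI99aq93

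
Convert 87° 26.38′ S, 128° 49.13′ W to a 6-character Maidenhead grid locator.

Add 180° to longitude and 90° to latitude: 51.1812, 2.5603.
Field: lon ⌊51.1812/20⌋ = 2 → C; lat ⌊2.5603/10⌋ = 0 → A.
Square: lon ⌊11.1812/2⌋ = 5; lat ⌊2.5603/1⌋ = 2.
Subsquare: lon ⌊1.1812/0.0833333⌋ = 14 → o; lat ⌊0.5603/0.0416667⌋ = 13 → n.

CA52on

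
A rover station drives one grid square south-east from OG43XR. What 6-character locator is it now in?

OG53aq

Longitude subsquare x = 23; +1 → 24, wraps to 0 = a, carry into square.
Longitude square 4; +1 → 5.
Latitude subsquare r = 17; −1 → 16 = q.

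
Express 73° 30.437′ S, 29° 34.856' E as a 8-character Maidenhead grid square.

KB46sl98

Shift to the Maidenhead origin (180°W, 90°S): lon 209.58093, lat 16.49272.
Field: 209.58093/20 → 10 → K, 16.49272/10 → 1 → B; chars KB.
Square: 9.58093/2 → 4, 6.49272/1 → 6; chars 46.
Subsquare: 1.58093/0.0833333 → 18 → s, 0.49272/0.0416667 → 11 → l; chars sl.
Extended square: 0.08093/0.00833333 → 9, 0.03438/0.00416667 → 8; chars 98.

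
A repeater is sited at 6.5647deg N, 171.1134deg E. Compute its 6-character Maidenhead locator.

Shift to the Maidenhead origin (180°W, 90°S): lon 351.1134, lat 96.5647.
Field (20°×10°, letters A–R): 351.1134/20 → 17 → R, 96.5647/10 → 9 → J; chars RJ.
Square (2°×1°, digits 0–9): 11.1134/2 → 5, 6.5647/1 → 6; chars 56.
Subsquare (5′×2.5′, letters a–x): 1.1134/0.0833333 → 13 → n, 0.5647/0.0416667 → 13 → n; chars nn.

RJ56nn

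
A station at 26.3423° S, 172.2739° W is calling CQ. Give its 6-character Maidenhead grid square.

Offset from 180°W / 90°S: lon 7.7261°, lat 63.6577°.
Field: 7.7261/20 → 0 → A, 63.6577/10 → 6 → G; chars AG.
Square: 7.7261/2 → 3, 3.6577/1 → 3; chars 33.
Subsquare: 1.7261/0.0833333 → 20 → u, 0.6577/0.0416667 → 15 → p; chars up.

AG33up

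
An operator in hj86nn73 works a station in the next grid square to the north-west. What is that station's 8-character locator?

Longitude extended square 7; −1 → 6.
Latitude extended square 3; +1 → 4.

HJ86nn64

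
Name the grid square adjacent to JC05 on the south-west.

IC94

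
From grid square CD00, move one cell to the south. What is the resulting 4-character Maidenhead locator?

Latitude square 0; −1 → -1, wraps to 9, carry into field.
Latitude field D = 3; −1 → 2 = C.
The longitude characters are unchanged.

CC09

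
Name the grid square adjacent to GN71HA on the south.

GN70hx

Latitude subsquare a = 0; −1 → -1, wraps to 23 = x, carry into square.
Latitude square 1; −1 → 0.
The longitude characters are unchanged.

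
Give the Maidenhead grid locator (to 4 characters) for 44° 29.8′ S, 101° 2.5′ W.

DE95

Add 180° to longitude and 90° to latitude: 78.96, 45.50.
Field (20°×10°, letters A–R): 78.96/20 → 3 → D, 45.50/10 → 4 → E; chars DE.
Square (2°×1°, digits 0–9): 18.96/2 → 9, 5.50/1 → 5; chars 95.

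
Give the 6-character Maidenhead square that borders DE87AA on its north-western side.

Longitude subsquare a = 0; −1 → -1, wraps to 23 = x, carry into square.
Longitude square 8; −1 → 7.
Latitude subsquare a = 0; +1 → 1 = b.

DE77xb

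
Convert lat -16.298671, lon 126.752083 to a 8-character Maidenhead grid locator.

Offset from 180°W / 90°S: lon 306.75208°, lat 73.70133°.
Field: lon ⌊306.75208/20⌋ = 15 → P; lat ⌊73.70133/10⌋ = 7 → H.
Square: lon ⌊6.75208/2⌋ = 3; lat ⌊3.70133/1⌋ = 3.
Subsquare: lon ⌊0.75208/0.0833333⌋ = 9 → j; lat ⌊0.70133/0.0416667⌋ = 16 → q.
Extended square: lon ⌊0.00208/0.00833333⌋ = 0; lat ⌊0.03466/0.00416667⌋ = 8.

PH33jq08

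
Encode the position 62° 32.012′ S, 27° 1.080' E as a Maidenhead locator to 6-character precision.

KC37ml

Add 180° to longitude and 90° to latitude: 207.0180, 27.4665.
Field: 207.0180/20 → 10 → K, 27.4665/10 → 2 → C; chars KC.
Square: 7.0180/2 → 3, 7.4665/1 → 7; chars 37.
Subsquare: 1.0180/0.0833333 → 12 → m, 0.4665/0.0416667 → 11 → l; chars ml.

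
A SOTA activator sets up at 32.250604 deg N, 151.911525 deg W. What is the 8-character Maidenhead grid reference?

Offset from 180°W / 90°S: lon 28.08847°, lat 122.25060°.
Field (20°×10°, letters A–R): 28.08847/20 → 1 → B, 122.25060/10 → 12 → M; chars BM.
Square (2°×1°, digits 0–9): 8.08847/2 → 4, 2.25060/1 → 2; chars 42.
Subsquare (5′×2.5′, letters a–x): 0.08847/0.0833333 → 1 → b, 0.25060/0.0416667 → 6 → g; chars bg.
Extended square (30″×15″, digits 0–9): 0.00514/0.00833333 → 0, 0.00060/0.00416667 → 0; chars 00.

BM42bg00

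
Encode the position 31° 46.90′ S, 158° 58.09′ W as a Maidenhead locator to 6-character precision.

BF08mf

Offset from 180°W / 90°S: lon 21.0318°, lat 58.2183°.
Field: 21.0318/20 → 1 → B, 58.2183/10 → 5 → F; chars BF.
Square: 1.0318/2 → 0, 8.2183/1 → 8; chars 08.
Subsquare: 1.0318/0.0833333 → 12 → m, 0.2183/0.0416667 → 5 → f; chars mf.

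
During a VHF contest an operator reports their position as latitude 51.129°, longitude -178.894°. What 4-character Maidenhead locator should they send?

AO01

Shift to the Maidenhead origin (180°W, 90°S): lon 1.11, lat 141.13.
Field: 1.11/20 → 0 → A, 141.13/10 → 14 → O; chars AO.
Square: 1.11/2 → 0, 1.13/1 → 1; chars 01.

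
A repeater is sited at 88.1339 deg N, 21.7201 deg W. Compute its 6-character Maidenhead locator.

Shift to the Maidenhead origin (180°W, 90°S): lon 158.2799, lat 178.1339.
Field (20°×10°, letters A–R): lon ⌊158.2799/20⌋ = 7 → H; lat ⌊178.1339/10⌋ = 17 → R.
Square (2°×1°, digits 0–9): lon ⌊18.2799/2⌋ = 9; lat ⌊8.1339/1⌋ = 8.
Subsquare (5′×2.5′, letters a–x): lon ⌊0.2799/0.0833333⌋ = 3 → d; lat ⌊0.1339/0.0416667⌋ = 3 → d.

HR98dd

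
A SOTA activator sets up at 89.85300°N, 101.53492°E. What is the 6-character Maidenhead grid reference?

OR09su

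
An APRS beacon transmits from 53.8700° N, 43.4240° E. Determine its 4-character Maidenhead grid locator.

LO13

Add 180° to longitude and 90° to latitude: 223.42, 143.87.
Field (20°×10°, letters A–R): 223.42/20 → 11 → L, 143.87/10 → 14 → O; chars LO.
Square (2°×1°, digits 0–9): 3.42/2 → 1, 3.87/1 → 3; chars 13.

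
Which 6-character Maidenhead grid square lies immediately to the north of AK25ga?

Latitude subsquare a = 0; +1 → 1 = b.
The longitude characters are unchanged.

AK25gb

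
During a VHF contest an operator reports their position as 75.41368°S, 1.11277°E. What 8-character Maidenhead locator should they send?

JB04no30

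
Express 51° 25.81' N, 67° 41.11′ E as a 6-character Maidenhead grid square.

MO31uk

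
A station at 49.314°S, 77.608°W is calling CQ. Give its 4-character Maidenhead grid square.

Add 180° to longitude and 90° to latitude: 102.39, 40.69.
Field: lon ⌊102.39/20⌋ = 5 → F; lat ⌊40.69/10⌋ = 4 → E.
Square: lon ⌊2.39/2⌋ = 1; lat ⌊0.69/1⌋ = 0.

FE10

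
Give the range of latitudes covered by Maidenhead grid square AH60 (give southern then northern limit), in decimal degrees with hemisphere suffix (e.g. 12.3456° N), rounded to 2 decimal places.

20.00° S, 19.00° S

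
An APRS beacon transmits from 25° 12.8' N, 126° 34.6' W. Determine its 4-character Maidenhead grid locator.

CL65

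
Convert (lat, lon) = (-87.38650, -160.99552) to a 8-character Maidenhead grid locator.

AA92mo07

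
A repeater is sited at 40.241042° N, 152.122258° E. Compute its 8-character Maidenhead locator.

Add 180° to longitude and 90° to latitude: 332.12226, 130.24104.
Field: lon ⌊332.12226/20⌋ = 16 → Q; lat ⌊130.24104/10⌋ = 13 → N.
Square: lon ⌊12.12226/2⌋ = 6; lat ⌊0.24104/1⌋ = 0.
Subsquare: lon ⌊0.12226/0.0833333⌋ = 1 → b; lat ⌊0.24104/0.0416667⌋ = 5 → f.
Extended square: lon ⌊0.03892/0.00833333⌋ = 4; lat ⌊0.03271/0.00416667⌋ = 7.

QN60bf47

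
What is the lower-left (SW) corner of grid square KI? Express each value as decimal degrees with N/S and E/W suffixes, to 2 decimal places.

10.00° S, 20.00° E

Field K=10, I=8: +10·20° lon, +8·10° lat → SW at lon 20°, lat -10°.
latitude 10.00° S, longitude 20.00° E.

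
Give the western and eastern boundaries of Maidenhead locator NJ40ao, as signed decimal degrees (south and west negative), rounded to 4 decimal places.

Field N=13, J=9: +13·20° lon, +9·10° lat → SW at lon 80°, lat 0°.
Square 4, 0: +4·2° lon, +0·1° lat → SW at lon 88°, lat 0°.
Subsquare a=0, o=14: +0·0.0833333° lon, +14·0.0416667° lat → SW at lon 88°, lat 0.583333°.
Cell spans 0.0833333° lon × 0.0416667° lat.
west 88.0000, east 88.0833.

88.0000, 88.0833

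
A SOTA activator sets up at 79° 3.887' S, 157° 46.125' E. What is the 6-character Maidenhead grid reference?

Shift to the Maidenhead origin (180°W, 90°S): lon 337.7688, lat 10.9352.
Field (20°×10°, letters A–R): 337.7688/20 → 16 → Q, 10.9352/10 → 1 → B; chars QB.
Square (2°×1°, digits 0–9): 17.7688/2 → 8, 0.9352/1 → 0; chars 80.
Subsquare (5′×2.5′, letters a–x): 1.7688/0.0833333 → 21 → v, 0.9352/0.0416667 → 22 → w; chars vw.

QB80vw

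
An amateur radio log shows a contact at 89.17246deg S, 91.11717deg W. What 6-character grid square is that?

Add 180° to longitude and 90° to latitude: 88.8828, 0.8275.
Field: lon ⌊88.8828/20⌋ = 4 → E; lat ⌊0.8275/10⌋ = 0 → A.
Square: lon ⌊8.8828/2⌋ = 4; lat ⌊0.8275/1⌋ = 0.
Subsquare: lon ⌊0.8828/0.0833333⌋ = 10 → k; lat ⌊0.8275/0.0416667⌋ = 19 → t.

EA40kt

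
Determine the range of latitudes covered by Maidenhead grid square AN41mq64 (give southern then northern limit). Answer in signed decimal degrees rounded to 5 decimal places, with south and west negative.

Field A=0, N=13: +0·20° lon, +13·10° lat → SW at lon -180°, lat 40°.
Square 4, 1: +4·2° lon, +1·1° lat → SW at lon -172°, lat 41°.
Subsquare m=12, q=16: +12·0.0833333° lon, +16·0.0416667° lat → SW at lon -171°, lat 41.6667°.
Extended square 6, 4: +6·0.00833333° lon, +4·0.00416667° lat → SW at lon -170.95°, lat 41.6833°.
Cell spans 0.00833333° lon × 0.00416667° lat.
south 41.68333, north 41.68750.

41.68333, 41.68750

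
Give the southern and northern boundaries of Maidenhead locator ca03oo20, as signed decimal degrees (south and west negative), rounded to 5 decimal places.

Field C=2, A=0: +2·20° lon, +0·10° lat → SW at lon -140°, lat -90°.
Square 0, 3: +0·2° lon, +3·1° lat → SW at lon -140°, lat -87°.
Subsquare o=14, o=14: +14·0.0833333° lon, +14·0.0416667° lat → SW at lon -138.833°, lat -86.4167°.
Extended square 2, 0: +2·0.00833333° lon, +0·0.00416667° lat → SW at lon -138.817°, lat -86.4167°.
Cell spans 0.00833333° lon × 0.00416667° lat.
south -86.41667, north -86.41250.

-86.41667, -86.41250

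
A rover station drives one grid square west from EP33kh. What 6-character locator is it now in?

EP33jh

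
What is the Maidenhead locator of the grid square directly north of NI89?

NJ80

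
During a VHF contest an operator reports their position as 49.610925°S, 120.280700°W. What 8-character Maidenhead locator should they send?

Shift to the Maidenhead origin (180°W, 90°S): lon 59.71930, lat 40.38907.
Field: 59.71930/20 → 2 → C, 40.38907/10 → 4 → E; chars CE.
Square: 19.71930/2 → 9, 0.38907/1 → 0; chars 90.
Subsquare: 1.71930/0.0833333 → 20 → u, 0.38907/0.0416667 → 9 → j; chars uj.
Extended square: 0.05263/0.00833333 → 6, 0.01407/0.00416667 → 3; chars 63.

CE90uj63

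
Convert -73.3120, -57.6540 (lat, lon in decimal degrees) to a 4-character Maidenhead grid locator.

GB16

Shift to the Maidenhead origin (180°W, 90°S): lon 122.35, lat 16.69.
Field: lon ⌊122.35/20⌋ = 6 → G; lat ⌊16.69/10⌋ = 1 → B.
Square: lon ⌊2.35/2⌋ = 1; lat ⌊6.69/1⌋ = 6.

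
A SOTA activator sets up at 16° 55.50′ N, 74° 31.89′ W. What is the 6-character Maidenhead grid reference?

Offset from 180°W / 90°S: lon 105.4685°, lat 106.9250°.
Field: 105.4685/20 → 5 → F, 106.9250/10 → 10 → K; chars FK.
Square: 5.4685/2 → 2, 6.9250/1 → 6; chars 26.
Subsquare: 1.4685/0.0833333 → 17 → r, 0.9250/0.0416667 → 22 → w; chars rw.

FK26rw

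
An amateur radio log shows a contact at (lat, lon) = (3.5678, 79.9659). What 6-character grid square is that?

MJ93xn

Add 180° to longitude and 90° to latitude: 259.9659, 93.5678.
Field: 259.9659/20 → 12 → M, 93.5678/10 → 9 → J; chars MJ.
Square: 19.9659/2 → 9, 3.5678/1 → 3; chars 93.
Subsquare: 1.9659/0.0833333 → 23 → x, 0.5678/0.0416667 → 13 → n; chars xn.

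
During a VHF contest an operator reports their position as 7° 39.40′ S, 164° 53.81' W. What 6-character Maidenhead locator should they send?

Add 180° to longitude and 90° to latitude: 15.1032, 82.3433.
Field: lon ⌊15.1032/20⌋ = 0 → A; lat ⌊82.3433/10⌋ = 8 → I.
Square: lon ⌊15.1032/2⌋ = 7; lat ⌊2.3433/1⌋ = 2.
Subsquare: lon ⌊1.1032/0.0833333⌋ = 13 → n; lat ⌊0.3433/0.0416667⌋ = 8 → i.

AI72ni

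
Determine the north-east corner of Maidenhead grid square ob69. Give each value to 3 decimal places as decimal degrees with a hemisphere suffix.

70.000° S, 114.000° E

Field O=14, B=1: +14·20° lon, +1·10° lat → SW at lon 100°, lat -80°.
Square 6, 9: +6·2° lon, +9·1° lat → SW at lon 112°, lat -71°.
Cell spans 2° lon × 1° lat. NE corner is SW corner plus one full cell.
latitude 70.000° S, longitude 114.000° E.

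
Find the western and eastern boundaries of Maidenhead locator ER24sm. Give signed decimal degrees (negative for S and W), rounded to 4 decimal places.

-94.5000, -94.4167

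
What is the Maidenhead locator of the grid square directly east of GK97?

HK07

Longitude square 9; +1 → 10, wraps to 0, carry into field.
Longitude field G = 6; +1 → 7 = H.
The latitude characters are unchanged.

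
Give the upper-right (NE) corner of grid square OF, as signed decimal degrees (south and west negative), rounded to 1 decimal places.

-30.0, 120.0

Field O=14, F=5: +14·20° lon, +5·10° lat → SW at lon 100°, lat -40°.
Cell spans 20° lon × 10° lat. NE corner is SW corner plus one full cell.
latitude -30.0, longitude 120.0.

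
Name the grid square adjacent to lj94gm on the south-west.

Longitude subsquare g = 6; −1 → 5 = f.
Latitude subsquare m = 12; −1 → 11 = l.

LJ94fl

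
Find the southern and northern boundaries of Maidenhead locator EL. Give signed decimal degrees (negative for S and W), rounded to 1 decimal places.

20.0, 30.0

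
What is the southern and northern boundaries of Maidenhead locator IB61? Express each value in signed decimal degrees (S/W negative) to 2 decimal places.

Field I=8, B=1: +8·20° lon, +1·10° lat → SW at lon -20°, lat -80°.
Square 6, 1: +6·2° lon, +1·1° lat → SW at lon -8°, lat -79°.
Cell spans 2° lon × 1° lat.
south -79.00, north -78.00.

-79.00, -78.00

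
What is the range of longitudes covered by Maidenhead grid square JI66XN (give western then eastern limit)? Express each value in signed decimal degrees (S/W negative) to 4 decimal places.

Field J=9, I=8: +9·20° lon, +8·10° lat → SW at lon 0°, lat -10°.
Square 6, 6: +6·2° lon, +6·1° lat → SW at lon 12°, lat -4°.
Subsquare x=23, n=13: +23·0.0833333° lon, +13·0.0416667° lat → SW at lon 13.9167°, lat -3.45833°.
Cell spans 0.0833333° lon × 0.0416667° lat.
west 13.9167, east 14.0000.

13.9167, 14.0000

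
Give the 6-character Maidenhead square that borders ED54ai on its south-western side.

Longitude subsquare a = 0; −1 → -1, wraps to 23 = x, carry into square.
Longitude square 5; −1 → 4.
Latitude subsquare i = 8; −1 → 7 = h.

ED44xh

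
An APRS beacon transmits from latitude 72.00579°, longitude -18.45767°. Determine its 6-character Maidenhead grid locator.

IQ02sa

Shift to the Maidenhead origin (180°W, 90°S): lon 161.5423, lat 162.0058.
Field: lon ⌊161.5423/20⌋ = 8 → I; lat ⌊162.0058/10⌋ = 16 → Q.
Square: lon ⌊1.5423/2⌋ = 0; lat ⌊2.0058/1⌋ = 2.
Subsquare: lon ⌊1.5423/0.0833333⌋ = 18 → s; lat ⌊0.0058/0.0416667⌋ = 0 → a.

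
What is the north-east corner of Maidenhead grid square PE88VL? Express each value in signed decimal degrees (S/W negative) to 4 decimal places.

Field P=15, E=4: +15·20° lon, +4·10° lat → SW at lon 120°, lat -50°.
Square 8, 8: +8·2° lon, +8·1° lat → SW at lon 136°, lat -42°.
Subsquare v=21, l=11: +21·0.0833333° lon, +11·0.0416667° lat → SW at lon 137.75°, lat -41.5417°.
Cell spans 0.0833333° lon × 0.0416667° lat. NE corner is SW corner plus one full cell.
latitude -41.5000, longitude 137.8333.

-41.5000, 137.8333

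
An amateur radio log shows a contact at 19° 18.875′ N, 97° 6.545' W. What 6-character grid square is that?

Shift to the Maidenhead origin (180°W, 90°S): lon 82.8909, lat 109.3146.
Field: 82.8909/20 → 4 → E, 109.3146/10 → 10 → K; chars EK.
Square: 2.8909/2 → 1, 9.3146/1 → 9; chars 19.
Subsquare: 0.8909/0.0833333 → 10 → k, 0.3146/0.0416667 → 7 → h; chars kh.

EK19kh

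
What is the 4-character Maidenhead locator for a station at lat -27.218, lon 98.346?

Add 180° to longitude and 90° to latitude: 278.35, 62.78.
Field: lon ⌊278.35/20⌋ = 13 → N; lat ⌊62.78/10⌋ = 6 → G.
Square: lon ⌊18.35/2⌋ = 9; lat ⌊2.78/1⌋ = 2.

NG92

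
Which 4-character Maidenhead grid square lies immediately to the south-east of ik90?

Longitude square 9; +1 → 10, wraps to 0, carry into field.
Longitude field I = 8; +1 → 9 = J.
Latitude square 0; −1 → -1, wraps to 9, carry into field.
Latitude field K = 10; −1 → 9 = J.

JJ09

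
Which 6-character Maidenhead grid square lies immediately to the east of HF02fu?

Longitude subsquare f = 5; +1 → 6 = g.
The latitude characters are unchanged.

HF02gu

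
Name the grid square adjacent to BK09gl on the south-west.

BK09fk

Longitude subsquare g = 6; −1 → 5 = f.
Latitude subsquare l = 11; −1 → 10 = k.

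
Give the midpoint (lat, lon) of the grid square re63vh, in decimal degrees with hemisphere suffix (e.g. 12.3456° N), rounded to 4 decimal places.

46.6875° S, 173.7917° E

Field R=17, E=4: +17·20° lon, +4·10° lat → SW at lon 160°, lat -50°.
Square 6, 3: +6·2° lon, +3·1° lat → SW at lon 172°, lat -47°.
Subsquare v=21, h=7: +21·0.0833333° lon, +7·0.0416667° lat → SW at lon 173.75°, lat -46.7083°.
Cell spans 0.0833333° lon × 0.0416667° lat. Centre is SW corner plus half of each.
latitude 46.6875° S, longitude 173.7917° E.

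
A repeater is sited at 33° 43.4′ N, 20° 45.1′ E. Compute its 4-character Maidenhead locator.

Add 180° to longitude and 90° to latitude: 200.75, 123.72.
Field: lon ⌊200.75/20⌋ = 10 → K; lat ⌊123.72/10⌋ = 12 → M.
Square: lon ⌊0.75/2⌋ = 0; lat ⌊3.72/1⌋ = 3.

KM03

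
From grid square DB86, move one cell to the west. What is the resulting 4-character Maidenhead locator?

Longitude square 8; −1 → 7.
The latitude characters are unchanged.

DB76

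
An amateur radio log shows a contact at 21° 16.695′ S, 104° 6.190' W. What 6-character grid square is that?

DG78wr

Shift to the Maidenhead origin (180°W, 90°S): lon 75.8968, lat 68.7218.
Field: lon ⌊75.8968/20⌋ = 3 → D; lat ⌊68.7218/10⌋ = 6 → G.
Square: lon ⌊15.8968/2⌋ = 7; lat ⌊8.7218/1⌋ = 8.
Subsquare: lon ⌊1.8968/0.0833333⌋ = 22 → w; lat ⌊0.7218/0.0416667⌋ = 17 → r.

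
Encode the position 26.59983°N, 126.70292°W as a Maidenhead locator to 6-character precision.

Shift to the Maidenhead origin (180°W, 90°S): lon 53.2971, lat 116.5998.
Field: 53.2971/20 → 2 → C, 116.5998/10 → 11 → L; chars CL.
Square: 13.2971/2 → 6, 6.5998/1 → 6; chars 66.
Subsquare: 1.2971/0.0833333 → 15 → p, 0.5998/0.0416667 → 14 → o; chars po.

CL66po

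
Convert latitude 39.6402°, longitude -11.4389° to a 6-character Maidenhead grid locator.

IM49gp

Shift to the Maidenhead origin (180°W, 90°S): lon 168.5611, lat 129.6402.
Field: lon ⌊168.5611/20⌋ = 8 → I; lat ⌊129.6402/10⌋ = 12 → M.
Square: lon ⌊8.5611/2⌋ = 4; lat ⌊9.6402/1⌋ = 9.
Subsquare: lon ⌊0.5611/0.0833333⌋ = 6 → g; lat ⌊0.6402/0.0416667⌋ = 15 → p.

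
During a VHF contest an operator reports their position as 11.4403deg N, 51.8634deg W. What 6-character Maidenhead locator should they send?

GK41bk

Add 180° to longitude and 90° to latitude: 128.1366, 101.4403.
Field: 128.1366/20 → 6 → G, 101.4403/10 → 10 → K; chars GK.
Square: 8.1366/2 → 4, 1.4403/1 → 1; chars 41.
Subsquare: 0.1366/0.0833333 → 1 → b, 0.4403/0.0416667 → 10 → k; chars bk.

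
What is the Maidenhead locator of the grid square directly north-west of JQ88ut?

JQ88tu

Longitude subsquare u = 20; −1 → 19 = t.
Latitude subsquare t = 19; +1 → 20 = u.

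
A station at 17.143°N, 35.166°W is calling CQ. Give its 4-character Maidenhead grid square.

HK27

Add 180° to longitude and 90° to latitude: 144.83, 107.14.
Field (20°×10°, letters A–R): lon ⌊144.83/20⌋ = 7 → H; lat ⌊107.14/10⌋ = 10 → K.
Square (2°×1°, digits 0–9): lon ⌊4.83/2⌋ = 2; lat ⌊7.14/1⌋ = 7.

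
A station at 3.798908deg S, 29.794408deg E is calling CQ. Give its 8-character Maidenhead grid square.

KI46ve58

Shift to the Maidenhead origin (180°W, 90°S): lon 209.79441, lat 86.20109.
Field (20°×10°, letters A–R): lon ⌊209.79441/20⌋ = 10 → K; lat ⌊86.20109/10⌋ = 8 → I.
Square (2°×1°, digits 0–9): lon ⌊9.79441/2⌋ = 4; lat ⌊6.20109/1⌋ = 6.
Subsquare (5′×2.5′, letters a–x): lon ⌊1.79441/0.0833333⌋ = 21 → v; lat ⌊0.20109/0.0416667⌋ = 4 → e.
Extended square (30″×15″, digits 0–9): lon ⌊0.04441/0.00833333⌋ = 5; lat ⌊0.03443/0.00416667⌋ = 8.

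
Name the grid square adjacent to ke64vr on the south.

KE64vq

Latitude subsquare r = 17; −1 → 16 = q.
The longitude characters are unchanged.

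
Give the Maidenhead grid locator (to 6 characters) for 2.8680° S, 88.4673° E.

NI47fd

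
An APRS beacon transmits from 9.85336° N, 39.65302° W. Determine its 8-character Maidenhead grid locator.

Shift to the Maidenhead origin (180°W, 90°S): lon 140.34698, lat 99.85336.
Field: lon ⌊140.34698/20⌋ = 7 → H; lat ⌊99.85336/10⌋ = 9 → J.
Square: lon ⌊0.34698/2⌋ = 0; lat ⌊9.85336/1⌋ = 9.
Subsquare: lon ⌊0.34698/0.0833333⌋ = 4 → e; lat ⌊0.85336/0.0416667⌋ = 20 → u.
Extended square: lon ⌊0.01365/0.00833333⌋ = 1; lat ⌊0.02003/0.00416667⌋ = 4.

HJ09eu14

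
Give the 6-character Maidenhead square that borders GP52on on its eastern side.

Longitude subsquare o = 14; +1 → 15 = p.
The latitude characters are unchanged.

GP52pn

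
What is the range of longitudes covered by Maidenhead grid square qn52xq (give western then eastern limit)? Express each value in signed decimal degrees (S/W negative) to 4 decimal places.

151.9167, 152.0000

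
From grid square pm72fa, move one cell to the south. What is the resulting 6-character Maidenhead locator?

Latitude subsquare a = 0; −1 → -1, wraps to 23 = x, carry into square.
Latitude square 2; −1 → 1.
The longitude characters are unchanged.

PM71fx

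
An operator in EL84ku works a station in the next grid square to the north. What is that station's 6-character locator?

EL84kv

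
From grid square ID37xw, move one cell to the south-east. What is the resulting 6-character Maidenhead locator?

ID47av

Longitude subsquare x = 23; +1 → 24, wraps to 0 = a, carry into square.
Longitude square 3; +1 → 4.
Latitude subsquare w = 22; −1 → 21 = v.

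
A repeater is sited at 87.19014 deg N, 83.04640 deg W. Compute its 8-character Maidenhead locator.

Add 180° to longitude and 90° to latitude: 96.95360, 177.19014.
Field (20°×10°, letters A–R): lon ⌊96.95360/20⌋ = 4 → E; lat ⌊177.19014/10⌋ = 17 → R.
Square (2°×1°, digits 0–9): lon ⌊16.95360/2⌋ = 8; lat ⌊7.19014/1⌋ = 7.
Subsquare (5′×2.5′, letters a–x): lon ⌊0.95360/0.0833333⌋ = 11 → l; lat ⌊0.19014/0.0416667⌋ = 4 → e.
Extended square (30″×15″, digits 0–9): lon ⌊0.03693/0.00833333⌋ = 4; lat ⌊0.02347/0.00416667⌋ = 5.

ER87le45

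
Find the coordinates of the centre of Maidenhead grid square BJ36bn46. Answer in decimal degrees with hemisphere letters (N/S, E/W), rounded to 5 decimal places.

6.56875° N, 153.87917° W

Field B=1, J=9: +1·20° lon, +9·10° lat → SW at lon -160°, lat 0°.
Square 3, 6: +3·2° lon, +6·1° lat → SW at lon -154°, lat 6°.
Subsquare b=1, n=13: +1·0.0833333° lon, +13·0.0416667° lat → SW at lon -153.917°, lat 6.54167°.
Extended square 4, 6: +4·0.00833333° lon, +6·0.00416667° lat → SW at lon -153.883°, lat 6.56667°.
Cell spans 0.00833333° lon × 0.00416667° lat. Centre is SW corner plus half of each.
latitude 6.56875° N, longitude 153.87917° W.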